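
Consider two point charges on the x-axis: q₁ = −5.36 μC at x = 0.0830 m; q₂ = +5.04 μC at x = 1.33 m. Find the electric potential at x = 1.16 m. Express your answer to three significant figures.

2.22×10⁵ V

The total potential is the scalar sum of each charge's contribution, V = Σ kqᵢ/rᵢ.
Distances from the field point to each charge: r₁ = 1.08 m, r₂ = 0.170 m.
V = k[(-5.36×10⁻⁶)/(1.08) + (5.04×10⁻⁶)/(0.170)] = 2.22×10⁵ V.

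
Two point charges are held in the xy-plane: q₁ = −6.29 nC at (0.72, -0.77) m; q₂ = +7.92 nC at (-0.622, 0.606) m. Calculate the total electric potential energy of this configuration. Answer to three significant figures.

The work to assemble the configuration equals its total potential energy, U = Σ kqᵢqⱼ/rᵢⱼ over all pairs.
Pair separations: r₁₂ = 1.92 m.
U = (-2.33×10⁻⁷) = -2.33×10⁻⁷ J.

-2.33×10⁻⁷ J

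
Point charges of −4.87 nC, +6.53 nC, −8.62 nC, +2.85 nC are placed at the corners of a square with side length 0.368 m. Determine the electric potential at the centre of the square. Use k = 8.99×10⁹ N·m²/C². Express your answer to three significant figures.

-142 V

The total potential is the scalar sum of each charge's contribution, V = Σ kqᵢ/rᵢ.
The distance from each corner to the centre is a√2/2 = 0.260 m.
V = k[(-4.87×10⁻⁹)/(0.260) + (6.53×10⁻⁹)/(0.260) + (-8.62×10⁻⁹)/(0.260) + (2.85×10⁻⁹)/(0.260)] = -142 V.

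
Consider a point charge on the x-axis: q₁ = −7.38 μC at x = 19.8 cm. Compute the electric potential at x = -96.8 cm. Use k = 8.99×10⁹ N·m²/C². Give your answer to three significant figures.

-5.69×10⁴ V

Electric potential is a scalar, so the contributions from each charge add algebraically: V = Σ kqᵢ/rᵢ.
V = k[(-7.38×10⁻⁶)/(1.17)] = -5.69×10⁴ V.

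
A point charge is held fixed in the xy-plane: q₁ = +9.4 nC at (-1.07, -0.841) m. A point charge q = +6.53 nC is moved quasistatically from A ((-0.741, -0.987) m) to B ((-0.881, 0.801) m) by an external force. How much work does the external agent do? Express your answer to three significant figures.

For quasistatic motion the external work equals the change in potential energy: W_ext = qΔV = q(V_B − V_A).
At A: distance to the source charge is 0.360 m; V_A = kq₁/r = 235 V.
At B: distance to the source charge is 1.65 m; V_B = kq₁/r = 51.1 V.
ΔV = V_B − V_A = -184 V.
W_ext = qΔV = (6.53×10⁻⁹ C)(-184 V) = -1.20×10⁻⁶ J.

-1.20×10⁻⁶ J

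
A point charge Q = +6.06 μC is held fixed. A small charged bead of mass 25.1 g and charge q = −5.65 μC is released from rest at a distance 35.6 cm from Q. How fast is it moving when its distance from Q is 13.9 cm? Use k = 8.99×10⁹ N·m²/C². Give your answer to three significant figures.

Only the electrostatic force acts, so mechanical energy is conserved: ½mv² = U₁ − U₂ = kQq(1/r₁ − 1/r₂).
U₁ − U₂ = (8.99×10⁹ N·m²/C²)(6.06×10⁻⁶ C)(-5.65×10⁻⁶ C)(1/0.356 − 1/0.139) = 1.35 J.
v = √(2·1.35/0.0251) = 10.4 m/s.

10.4 m/s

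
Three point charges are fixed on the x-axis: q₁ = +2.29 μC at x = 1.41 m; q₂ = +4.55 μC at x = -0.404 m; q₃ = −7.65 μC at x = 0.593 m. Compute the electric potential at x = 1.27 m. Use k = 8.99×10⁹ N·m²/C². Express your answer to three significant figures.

Electric potential is a scalar, so the contributions from each charge add algebraically: V = Σ kqᵢ/rᵢ.
Distances from the field point to each charge: r₁ = 0.140 m, r₂ = 1.67 m, r₃ = 0.677 m.
V = k[(2.29×10⁻⁶)/(0.140) + (4.55×10⁻⁶)/(1.67) + (-7.65×10⁻⁶)/(0.677)] = 6.99×10⁴ V.

6.99×10⁴ V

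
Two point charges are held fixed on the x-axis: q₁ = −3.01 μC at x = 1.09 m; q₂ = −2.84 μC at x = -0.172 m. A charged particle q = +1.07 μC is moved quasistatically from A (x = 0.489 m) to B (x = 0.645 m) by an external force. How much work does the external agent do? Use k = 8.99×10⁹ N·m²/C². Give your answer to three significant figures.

For quasistatic motion the external work equals the change in potential energy: W_ext = qΔV = q(V_B − V_A).
At A: distances to the source charges are 0.601 m, 0.661 m; V_A = Σ kqᵢ/rᵢ = -8.37×10⁴ V.
At B: distances to the source charges are 0.445 m, 0.817 m; V_B = Σ kqᵢ/rᵢ = -9.21×10⁴ V.
ΔV = V_B − V_A = -8410 V.
W_ext = qΔV = (1.07×10⁻⁶ C)(-8410 V) = -9.00×10⁻³ J.

-9.00×10⁻³ J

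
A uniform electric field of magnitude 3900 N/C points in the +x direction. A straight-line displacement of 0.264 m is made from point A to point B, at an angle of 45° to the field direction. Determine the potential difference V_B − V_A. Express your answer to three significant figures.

Only the component of displacement along E changes the potential: ΔV = −E·d·cosθ.
ΔV = −(3900 V/m)(0.264 m)cos45° = -728 V.

-728 V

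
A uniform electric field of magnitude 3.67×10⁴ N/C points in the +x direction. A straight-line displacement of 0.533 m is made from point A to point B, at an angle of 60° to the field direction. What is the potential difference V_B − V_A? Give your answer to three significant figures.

-9780 V

Only the component of displacement along E changes the potential: ΔV = −E·d·cosθ.
ΔV = −(3.67×10⁴ V/m)(0.533 m)cos60° = -9780 V.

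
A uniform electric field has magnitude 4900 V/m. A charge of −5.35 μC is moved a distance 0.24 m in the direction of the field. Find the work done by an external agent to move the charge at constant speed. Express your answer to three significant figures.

6.29×10⁻³ J

The potential change for a displacement 0.24 m in the direction of the field is ΔV = −Ed = -1180 V.
W_ext = qΔV = 6.29×10⁻³ J.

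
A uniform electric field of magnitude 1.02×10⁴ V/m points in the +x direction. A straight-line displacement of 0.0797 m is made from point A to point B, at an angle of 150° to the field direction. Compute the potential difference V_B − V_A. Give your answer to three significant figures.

Only the component of displacement along E changes the potential: ΔV = −E·d·cosθ.
ΔV = −(1.02×10⁴ V/m)(0.0797 m)cos150° = 704 V.

704 V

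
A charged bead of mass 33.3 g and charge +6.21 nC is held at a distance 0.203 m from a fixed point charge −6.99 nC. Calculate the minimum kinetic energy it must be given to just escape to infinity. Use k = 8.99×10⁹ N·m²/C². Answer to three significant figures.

1.92×10⁻⁶ J

To just escape, total mechanical energy must reach zero at infinity: ½mv²_min + U = 0, so ½mv²_min = −U = |kQq|/r.
|U| = |kQq|/r = (8.99×10⁹ N·m²/C²)(6.99×10⁻⁹)(6.21×10⁻⁹)/(0.203) = 1.92×10⁻⁶ J.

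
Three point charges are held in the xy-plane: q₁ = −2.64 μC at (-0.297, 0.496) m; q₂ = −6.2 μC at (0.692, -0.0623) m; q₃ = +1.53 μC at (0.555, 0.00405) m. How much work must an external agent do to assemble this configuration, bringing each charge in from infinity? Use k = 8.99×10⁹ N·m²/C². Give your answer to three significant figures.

The assembly work is the sum of pairwise potential energies, U = Σ_{i<j} kqᵢqⱼ/rᵢⱼ.
Pair separations: r₁₂ = 1.14 m, r₁₃ = 0.984 m, r₂₃ = 0.152 m.
U = (0.130) + (-0.0369) + (-0.560) = -0.468 J.

-0.468 J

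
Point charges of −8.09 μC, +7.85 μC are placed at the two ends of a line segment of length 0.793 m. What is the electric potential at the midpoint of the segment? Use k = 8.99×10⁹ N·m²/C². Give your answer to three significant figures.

-5440 V

Electric potential is a scalar, so the contributions from each charge add algebraically: V = Σ kqᵢ/rᵢ.
Each charge is 0.397 m from the midpoint.
V = k[(-8.09×10⁻⁶)/(0.397) + (7.85×10⁻⁶)/(0.397)] = -5440 V.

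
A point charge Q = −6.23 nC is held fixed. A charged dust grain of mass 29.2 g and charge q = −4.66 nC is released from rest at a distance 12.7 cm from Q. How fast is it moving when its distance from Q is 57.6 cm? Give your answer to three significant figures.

Only the electrostatic force acts, so mechanical energy is conserved: ½mv² = U₁ − U₂ = kQq(1/r₁ − 1/r₂).
U₁ − U₂ = (8.99×10⁹ N·m²/C²)(-6.23×10⁻⁹ C)(-4.66×10⁻⁹ C)(1/0.127 − 1/0.576) = 1.60×10⁻⁶ J.
v = √(2·1.60×10⁻⁶/0.0292) = 0.0105 m/s.

0.0105 m/s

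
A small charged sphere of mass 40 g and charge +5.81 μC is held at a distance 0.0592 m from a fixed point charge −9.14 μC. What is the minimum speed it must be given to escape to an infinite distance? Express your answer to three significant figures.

To just escape, total mechanical energy must reach zero at infinity: ½mv²_min + U = 0, so ½mv²_min = −U = |kQq|/r.
|U| = |kQq|/r = (8.99×10⁹ N·m²/C²)(9.14×10⁻⁶)(5.81×10⁻⁶)/(0.0592) = 8.06 J.
v_min = √(2|U|/m) = √(2·8.06/0.0400) = 20.1 m/s.

20.1 m/s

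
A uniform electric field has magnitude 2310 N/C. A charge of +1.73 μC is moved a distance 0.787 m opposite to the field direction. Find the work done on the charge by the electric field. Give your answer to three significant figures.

-3.15×10⁻³ J

The potential change for a displacement 0.787 m opposite to the field direction is ΔV = +Ed = 1820 V.
W_field = −qΔV = -3.15×10⁻³ J.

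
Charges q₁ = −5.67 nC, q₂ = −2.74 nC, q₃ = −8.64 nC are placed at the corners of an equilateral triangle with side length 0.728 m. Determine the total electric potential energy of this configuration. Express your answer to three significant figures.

The assembly work is the sum of pairwise potential energies, U = Σ_{i<j} kqᵢqⱼ/rᵢⱼ.
All three pair separations equal the side length, 0.728 m.
U = (1.92×10⁻⁷) + (6.05×10⁻⁷) + (2.92×10⁻⁷) = 1.09×10⁻⁶ J.

1.09×10⁻⁶ J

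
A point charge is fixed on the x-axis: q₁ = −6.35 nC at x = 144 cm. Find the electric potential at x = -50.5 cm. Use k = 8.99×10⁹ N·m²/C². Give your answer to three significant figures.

Electric potential is a scalar, so the contributions from each charge add algebraically: V = Σ kqᵢ/rᵢ.
V = k[(-6.35×10⁻⁹)/(1.94)] = -29.4 V.

-29.4 V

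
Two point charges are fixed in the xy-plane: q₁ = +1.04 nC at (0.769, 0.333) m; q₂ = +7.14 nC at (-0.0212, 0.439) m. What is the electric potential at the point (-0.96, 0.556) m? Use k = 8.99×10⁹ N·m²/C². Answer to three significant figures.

Electric potential is a scalar, so the contributions from each charge add algebraically: V = Σ kqᵢ/rᵢ.
Distances from the field point to each charge: r₁ = 1.74 m, r₂ = 0.946 m.
V = k[(1.04×10⁻⁹)/(1.74) + (7.14×10⁻⁹)/(0.946)] = 73.2 V.

73.2 V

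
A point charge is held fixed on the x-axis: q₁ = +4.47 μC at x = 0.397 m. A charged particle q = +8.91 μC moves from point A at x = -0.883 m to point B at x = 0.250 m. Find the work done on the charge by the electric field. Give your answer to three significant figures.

The work done by the electric force is W_field = −ΔU = −q(V_B − V_A) = q(V_A − V_B).
At A: distance to the source charge is 1.28 m; V_A = kq₁/r = 3.14×10⁴ V.
At B: distance to the source charge is 0.147 m; V_B = kq₁/r = 2.73×10⁵ V.
ΔV = V_B − V_A = 2.42×10⁵ V.
W_field = −qΔV = −(8.91×10⁻⁶ C)(2.42×10⁵ V) = -2.16 J.

-2.16 J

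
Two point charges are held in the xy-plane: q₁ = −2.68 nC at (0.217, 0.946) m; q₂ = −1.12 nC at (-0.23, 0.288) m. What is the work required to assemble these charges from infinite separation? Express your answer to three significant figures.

3.39×10⁻⁸ J

The assembly work is the sum of pairwise potential energies, U = Σ_{i<j} kqᵢqⱼ/rᵢⱼ.
Pair separations: r₁₂ = 0.795 m.
U = (3.39×10⁻⁸) = 3.39×10⁻⁸ J.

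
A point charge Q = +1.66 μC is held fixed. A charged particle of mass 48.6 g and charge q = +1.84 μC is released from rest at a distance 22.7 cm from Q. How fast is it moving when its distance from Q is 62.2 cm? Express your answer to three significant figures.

1.78 m/s

Only the electrostatic force acts, so mechanical energy is conserved: ½mv² = U₁ − U₂ = kQq(1/r₁ − 1/r₂).
U₁ − U₂ = (8.99×10⁹ N·m²/C²)(1.66×10⁻⁶ C)(1.84×10⁻⁶ C)(1/0.227 − 1/0.622) = 0.0768 J.
v = √(2·0.0768/0.0486) = 1.78 m/s.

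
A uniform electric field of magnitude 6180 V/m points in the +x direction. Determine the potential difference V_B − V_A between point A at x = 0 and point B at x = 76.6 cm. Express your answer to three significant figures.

In a uniform field, potential decreases in the direction of E: V_B − V_A = −E·Δx.
V_B − V_A = −(6180 V/m)(0.766 m) = -4730 V.

-4730 V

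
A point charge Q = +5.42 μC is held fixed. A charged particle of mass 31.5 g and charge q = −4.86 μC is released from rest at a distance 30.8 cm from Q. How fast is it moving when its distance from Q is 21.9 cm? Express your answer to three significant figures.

4.45 m/s

Only the electrostatic force acts, so mechanical energy is conserved: ½mv² = U₁ − U₂ = kQq(1/r₁ − 1/r₂).
U₁ − U₂ = (8.99×10⁹ N·m²/C²)(5.42×10⁻⁶ C)(-4.86×10⁻⁶ C)(1/0.308 − 1/0.219) = 0.312 J.
v = √(2·0.312/0.0315) = 4.45 m/s.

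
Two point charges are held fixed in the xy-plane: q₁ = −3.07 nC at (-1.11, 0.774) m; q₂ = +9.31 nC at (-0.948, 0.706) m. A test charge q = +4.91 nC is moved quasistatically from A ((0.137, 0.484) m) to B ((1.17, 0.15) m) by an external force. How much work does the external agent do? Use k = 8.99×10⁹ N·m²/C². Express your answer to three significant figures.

For quasistatic motion the external work equals the change in potential energy: W_ext = qΔV = q(V_B − V_A).
At A: distances to the source charges are 1.28 m, 1.11 m; V_A = Σ kqᵢ/rᵢ = 54.0 V.
At B: distances to the source charges are 2.36 m, 2.19 m; V_B = Σ kqᵢ/rᵢ = 26.5 V.
ΔV = V_B − V_A = -27.5 V.
W_ext = qΔV = (4.91×10⁻⁹ C)(-27.5 V) = -1.35×10⁻⁷ J.

-1.35×10⁻⁷ J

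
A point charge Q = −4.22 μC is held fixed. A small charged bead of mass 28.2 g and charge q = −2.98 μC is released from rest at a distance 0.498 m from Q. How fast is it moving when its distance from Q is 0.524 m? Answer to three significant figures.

0.894 m/s

Only the electrostatic force acts, so mechanical energy is conserved: ½mv² = U₁ − U₂ = kQq(1/r₁ − 1/r₂).
U₁ − U₂ = (8.99×10⁹ N·m²/C²)(-4.22×10⁻⁶ C)(-2.98×10⁻⁶ C)(1/0.498 − 1/0.524) = 0.0113 J.
v = √(2·0.0113/0.0282) = 0.894 m/s.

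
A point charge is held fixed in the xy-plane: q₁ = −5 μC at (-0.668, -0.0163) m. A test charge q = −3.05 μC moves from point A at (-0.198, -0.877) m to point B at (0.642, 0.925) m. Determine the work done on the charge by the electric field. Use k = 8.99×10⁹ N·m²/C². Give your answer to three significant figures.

The work done by the electric force is W_field = −ΔU = −q(V_B − V_A) = q(V_A − V_B).
At A: distance to the source charge is 0.981 m; V_A = kq₁/r = -4.58×10⁴ V.
At B: distance to the source charge is 1.61 m; V_B = kq₁/r = -2.79×10⁴ V.
ΔV = V_B − V_A = 1.80×10⁴ V.
W_field = −qΔV = −(-3.05×10⁻⁶ C)(1.80×10⁴ V) = 0.0548 J.

0.0548 J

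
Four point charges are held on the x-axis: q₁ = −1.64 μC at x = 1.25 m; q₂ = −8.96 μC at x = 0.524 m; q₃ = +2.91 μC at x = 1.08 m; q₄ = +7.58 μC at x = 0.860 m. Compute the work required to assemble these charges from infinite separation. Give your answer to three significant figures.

The assembly work is the sum of pairwise potential energies, U = Σ_{i<j} kqᵢqⱼ/rᵢⱼ.
Pair separations: r₁₂ = 0.726 m, r₁₃ = 0.170 m, r₁₄ = 0.390 m, r₂₃ = 0.556 m, r₂₄ = 0.336 m, r₃₄ = 0.220 m.
Summing all 6 pair terms gives U = -1.69 J.

-1.69 J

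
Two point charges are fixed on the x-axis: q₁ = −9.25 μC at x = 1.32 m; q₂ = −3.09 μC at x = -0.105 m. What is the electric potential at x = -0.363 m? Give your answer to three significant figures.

Electric potential is a scalar, so the contributions from each charge add algebraically: V = Σ kqᵢ/rᵢ.
Distances from the field point to each charge: r₁ = 1.68 m, r₂ = 0.258 m.
V = k[(-9.25×10⁻⁶)/(1.68) + (-3.09×10⁻⁶)/(0.258)] = -1.57×10⁵ V.

-1.57×10⁵ V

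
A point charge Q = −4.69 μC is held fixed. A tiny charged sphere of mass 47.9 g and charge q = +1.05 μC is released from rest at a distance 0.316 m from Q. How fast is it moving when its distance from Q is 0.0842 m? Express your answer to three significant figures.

Only the electrostatic force acts, so mechanical energy is conserved: ½mv² = U₁ − U₂ = kQq(1/r₁ − 1/r₂).
U₁ − U₂ = (8.99×10⁹ N·m²/C²)(-4.69×10⁻⁶ C)(1.05×10⁻⁶ C)(1/0.316 − 1/0.0842) = 0.386 J.
v = √(2·0.386/0.0479) = 4.01 m/s.

4.01 m/s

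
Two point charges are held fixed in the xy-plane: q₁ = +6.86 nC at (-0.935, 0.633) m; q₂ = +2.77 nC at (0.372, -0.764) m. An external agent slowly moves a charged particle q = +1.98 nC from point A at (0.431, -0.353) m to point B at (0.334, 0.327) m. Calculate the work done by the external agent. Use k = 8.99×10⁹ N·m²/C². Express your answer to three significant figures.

-5.25×10⁻⁸ J

For quasistatic motion the external work equals the change in potential energy: W_ext = qΔV = q(V_B − V_A).
At A: distances to the source charges are 1.68 m, 0.415 m; V_A = Σ kqᵢ/rᵢ = 96.6 V.
At B: distances to the source charges are 1.31 m, 1.09 m; V_B = Σ kqᵢ/rᵢ = 70.1 V.
ΔV = V_B − V_A = -26.5 V.
W_ext = qΔV = (1.98×10⁻⁹ C)(-26.5 V) = -5.25×10⁻⁸ J.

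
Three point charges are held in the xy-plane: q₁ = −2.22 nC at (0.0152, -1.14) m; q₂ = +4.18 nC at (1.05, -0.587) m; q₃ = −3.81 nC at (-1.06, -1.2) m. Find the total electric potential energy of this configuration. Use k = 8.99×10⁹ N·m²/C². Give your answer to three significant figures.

The work to assemble the configuration equals its total potential energy, U = Σ kqᵢqⱼ/rᵢⱼ over all pairs.
Pair separations: r₁₂ = 1.17 m, r₁₃ = 1.08 m, r₂₃ = 2.20 m.
U = (-7.11×10⁻⁸) + (7.06×10⁻⁸) + (-6.52×10⁻⁸) = -6.57×10⁻⁸ J.

-6.57×10⁻⁸ J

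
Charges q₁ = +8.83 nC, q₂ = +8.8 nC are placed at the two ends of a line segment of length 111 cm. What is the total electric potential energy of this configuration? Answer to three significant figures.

The work to assemble the configuration equals its total potential energy, U = Σ kqᵢqⱼ/rᵢⱼ over all pairs.
The separation is r = 1.11 m.
U = (6.29×10⁻⁷) = 6.29×10⁻⁷ J.

6.29×10⁻⁷ J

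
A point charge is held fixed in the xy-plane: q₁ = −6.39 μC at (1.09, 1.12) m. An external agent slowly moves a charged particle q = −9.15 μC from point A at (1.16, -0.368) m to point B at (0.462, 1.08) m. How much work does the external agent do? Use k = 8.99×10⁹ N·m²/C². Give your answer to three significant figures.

0.482 J

For quasistatic motion the external work equals the change in potential energy: W_ext = qΔV = q(V_B − V_A).
At A: distance to the source charge is 1.49 m; V_A = kq₁/r = -3.86×10⁴ V.
At B: distance to the source charge is 0.629 m; V_B = kq₁/r = -9.13×10⁴ V.
ΔV = V_B − V_A = -5.27×10⁴ V.
W_ext = qΔV = (-9.15×10⁻⁶ C)(-5.27×10⁴ V) = 0.482 J.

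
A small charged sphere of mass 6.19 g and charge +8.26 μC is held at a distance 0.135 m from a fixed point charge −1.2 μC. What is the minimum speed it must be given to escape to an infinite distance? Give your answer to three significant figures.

14.6 m/s

To just escape, total mechanical energy must reach zero at infinity: ½mv²_min + U = 0, so ½mv²_min = −U = |kQq|/r.
|U| = |kQq|/r = (8.99×10⁹ N·m²/C²)(1.20×10⁻⁶)(8.26×10⁻⁶)/(0.135) = 0.660 J.
v_min = √(2|U|/m) = √(2·0.660/6.19×10⁻³) = 14.6 m/s.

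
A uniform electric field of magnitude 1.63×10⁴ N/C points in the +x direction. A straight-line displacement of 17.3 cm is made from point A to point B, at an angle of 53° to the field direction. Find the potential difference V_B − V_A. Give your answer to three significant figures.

-1700 V

Only the component of displacement along E changes the potential: ΔV = −E·d·cosθ.
ΔV = −(1.63×10⁴ V/m)(0.173 m)cos53° = -1700 V.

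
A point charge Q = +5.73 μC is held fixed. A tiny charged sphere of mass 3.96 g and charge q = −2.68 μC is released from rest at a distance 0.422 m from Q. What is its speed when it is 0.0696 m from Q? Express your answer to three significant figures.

28.9 m/s

Only the electrostatic force acts, so mechanical energy is conserved: ½mv² = U₁ − U₂ = kQq(1/r₁ − 1/r₂).
U₁ − U₂ = (8.99×10⁹ N·m²/C²)(5.73×10⁻⁶ C)(-2.68×10⁻⁶ C)(1/0.422 − 1/0.0696) = 1.66 J.
v = √(2·1.66/3.96×10⁻³) = 28.9 m/s.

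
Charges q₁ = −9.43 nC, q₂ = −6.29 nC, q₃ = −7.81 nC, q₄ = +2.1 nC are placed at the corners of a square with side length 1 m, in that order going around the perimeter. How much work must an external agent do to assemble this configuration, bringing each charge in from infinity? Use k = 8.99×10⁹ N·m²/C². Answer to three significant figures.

The work to assemble the configuration equals its total potential energy, U = Σ kqᵢqⱼ/rᵢⱼ over all pairs.
The four side pairs have separation 1.00 m and the two diagonal pairs 1.41 m.
Summing all 6 pair terms gives U = 1.03×10⁻⁶ J.

1.03×10⁻⁶ J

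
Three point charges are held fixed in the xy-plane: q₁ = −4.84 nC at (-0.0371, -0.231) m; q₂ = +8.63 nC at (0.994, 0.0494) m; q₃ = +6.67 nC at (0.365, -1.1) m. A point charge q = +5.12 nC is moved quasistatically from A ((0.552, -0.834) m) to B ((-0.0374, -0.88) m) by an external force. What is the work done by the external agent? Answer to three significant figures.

-4.70×10⁻⁷ J

For quasistatic motion the external work equals the change in potential energy: W_ext = qΔV = q(V_B − V_A).
At A: distances to the source charges are 0.843 m, 0.988 m, 0.325 m; V_A = Σ kqᵢ/rᵢ = 211 V.
At B: distances to the source charges are 0.649 m, 1.39 m, 0.459 m; V_B = Σ kqᵢ/rᵢ = 120 V.
ΔV = V_B − V_A = -91.8 V.
W_ext = qΔV = (5.12×10⁻⁹ C)(-91.8 V) = -4.70×10⁻⁷ J.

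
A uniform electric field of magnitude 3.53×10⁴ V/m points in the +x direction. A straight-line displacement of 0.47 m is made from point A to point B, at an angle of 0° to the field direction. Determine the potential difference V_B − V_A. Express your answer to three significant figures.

Only the component of displacement along E changes the potential: ΔV = −E·d·cosθ.
ΔV = −(3.53×10⁴ V/m)(0.470 m)cos0° = -1.66×10⁴ V.

-1.66×10⁴ V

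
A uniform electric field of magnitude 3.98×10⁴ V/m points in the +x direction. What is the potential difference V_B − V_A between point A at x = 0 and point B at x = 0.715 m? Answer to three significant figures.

-2.85×10⁴ V

In a uniform field, potential decreases in the direction of E: V_B − V_A = −E·Δx.
V_B − V_A = −(3.98×10⁴ V/m)(0.715 m) = -2.85×10⁴ V.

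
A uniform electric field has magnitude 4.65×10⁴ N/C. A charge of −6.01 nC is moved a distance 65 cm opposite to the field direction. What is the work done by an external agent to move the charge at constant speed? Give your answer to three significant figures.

-1.82×10⁻⁴ J

The potential change for a displacement 65 cm opposite to the field direction is ΔV = +Ed = 3.02×10⁴ V.
W_ext = qΔV = -1.82×10⁻⁴ J.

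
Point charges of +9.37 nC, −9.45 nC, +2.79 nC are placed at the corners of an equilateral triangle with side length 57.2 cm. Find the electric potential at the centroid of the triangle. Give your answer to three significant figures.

Electric potential is a scalar, so the contributions from each charge add algebraically: V = Σ kqᵢ/rᵢ.
The distance from each vertex to the centroid is a/√3 = 0.330 m.
V = k[(9.37×10⁻⁹)/(0.330) + (-9.45×10⁻⁹)/(0.330) + (2.79×10⁻⁹)/(0.330)] = 73.8 V.

73.8 V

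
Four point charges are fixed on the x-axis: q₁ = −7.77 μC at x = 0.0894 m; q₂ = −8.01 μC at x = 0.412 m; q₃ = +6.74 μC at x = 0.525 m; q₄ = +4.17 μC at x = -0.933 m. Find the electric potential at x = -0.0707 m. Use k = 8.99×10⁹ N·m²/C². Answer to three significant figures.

-4.40×10⁵ V

Electric potential is a scalar, so the contributions from each charge add algebraically: V = Σ kqᵢ/rᵢ.
Distances from the field point to each charge: r₁ = 0.160 m, r₂ = 0.483 m, r₃ = 0.596 m, r₄ = 0.862 m.
V = k[(-7.77×10⁻⁶)/(0.160) + (-8.01×10⁻⁶)/(0.483) + (6.74×10⁻⁶)/(0.596) + (4.17×10⁻⁶)/(0.862)] = -4.40×10⁵ V.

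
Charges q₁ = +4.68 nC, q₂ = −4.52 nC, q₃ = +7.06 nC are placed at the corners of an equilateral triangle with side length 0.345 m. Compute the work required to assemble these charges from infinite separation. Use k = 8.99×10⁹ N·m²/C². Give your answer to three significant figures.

The work to assemble the configuration equals its total potential energy, U = Σ kqᵢqⱼ/rᵢⱼ over all pairs.
All three pair separations equal the side length, 0.345 m.
U = (-5.51×10⁻⁷) + (8.61×10⁻⁷) + (-8.32×10⁻⁷) = -5.22×10⁻⁷ J.

-5.22×10⁻⁷ J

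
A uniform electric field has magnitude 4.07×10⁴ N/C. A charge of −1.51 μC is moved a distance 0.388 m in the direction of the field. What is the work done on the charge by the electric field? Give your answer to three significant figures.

-0.0238 J

The potential change for a displacement 0.388 m in the direction of the field is ΔV = −Ed = -1.58×10⁴ V.
W_field = −qΔV = -0.0238 J.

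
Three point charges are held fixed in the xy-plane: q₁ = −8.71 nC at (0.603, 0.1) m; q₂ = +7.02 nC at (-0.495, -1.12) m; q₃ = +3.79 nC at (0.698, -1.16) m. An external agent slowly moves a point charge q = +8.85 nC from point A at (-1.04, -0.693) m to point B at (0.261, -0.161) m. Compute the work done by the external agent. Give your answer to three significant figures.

For quasistatic motion the external work equals the change in potential energy: W_ext = qΔV = q(V_B − V_A).
At A: distances to the source charges are 1.82 m, 0.692 m, 1.80 m; V_A = Σ kqᵢ/rᵢ = 67.2 V.
At B: distances to the source charges are 0.430 m, 1.22 m, 1.09 m; V_B = Σ kqᵢ/rᵢ = -99.1 V.
ΔV = V_B − V_A = -166 V.
W_ext = qΔV = (8.85×10⁻⁹ C)(-166 V) = -1.47×10⁻⁶ J.

-1.47×10⁻⁶ J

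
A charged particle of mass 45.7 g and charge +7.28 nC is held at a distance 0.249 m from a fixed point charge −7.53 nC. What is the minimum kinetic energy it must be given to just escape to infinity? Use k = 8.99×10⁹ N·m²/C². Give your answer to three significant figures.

1.98×10⁻⁶ J

To just escape, total mechanical energy must reach zero at infinity: ½mv²_min + U = 0, so ½mv²_min = −U = |kQq|/r.
|U| = |kQq|/r = (8.99×10⁹ N·m²/C²)(7.53×10⁻⁹)(7.28×10⁻⁹)/(0.249) = 1.98×10⁻⁶ J.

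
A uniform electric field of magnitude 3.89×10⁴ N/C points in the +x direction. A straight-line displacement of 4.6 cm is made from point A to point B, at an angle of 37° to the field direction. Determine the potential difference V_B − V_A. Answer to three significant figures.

Only the component of displacement along E changes the potential: ΔV = −E·d·cosθ.
ΔV = −(3.89×10⁴ V/m)(0.0460 m)cos37° = -1430 V.

-1430 V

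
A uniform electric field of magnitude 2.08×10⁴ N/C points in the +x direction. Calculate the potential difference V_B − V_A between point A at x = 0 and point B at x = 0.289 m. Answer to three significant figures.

In a uniform field, potential decreases in the direction of E: V_B − V_A = −E·Δx.
V_B − V_A = −(2.08×10⁴ V/m)(0.289 m) = -6010 V.

-6010 V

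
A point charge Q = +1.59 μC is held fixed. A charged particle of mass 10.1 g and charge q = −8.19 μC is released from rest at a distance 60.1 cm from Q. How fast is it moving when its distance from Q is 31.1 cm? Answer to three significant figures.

6.00 m/s

Only the electrostatic force acts, so mechanical energy is conserved: ½mv² = U₁ − U₂ = kQq(1/r₁ − 1/r₂).
U₁ − U₂ = (8.99×10⁹ N·m²/C²)(1.59×10⁻⁶ C)(-8.19×10⁻⁶ C)(1/0.601 − 1/0.311) = 0.182 J.
v = √(2·0.182/0.0101) = 6.00 m/s.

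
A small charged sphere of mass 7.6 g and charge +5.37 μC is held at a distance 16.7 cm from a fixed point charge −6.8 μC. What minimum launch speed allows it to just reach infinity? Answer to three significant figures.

To just escape, total mechanical energy must reach zero at infinity: ½mv²_min + U = 0, so ½mv²_min = −U = |kQq|/r.
|U| = |kQq|/r = (8.99×10⁹ N·m²/C²)(6.80×10⁻⁶)(5.37×10⁻⁶)/(0.167) = 1.97 J.
v_min = √(2|U|/m) = √(2·1.97/7.60×10⁻³) = 22.7 m/s.

22.7 m/s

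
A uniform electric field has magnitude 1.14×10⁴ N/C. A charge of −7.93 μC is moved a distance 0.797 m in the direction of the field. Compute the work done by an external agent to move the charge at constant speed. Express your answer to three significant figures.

0.0721 J

The potential change for a displacement 0.797 m in the direction of the field is ΔV = −Ed = -9090 V.
W_ext = qΔV = 0.0721 J.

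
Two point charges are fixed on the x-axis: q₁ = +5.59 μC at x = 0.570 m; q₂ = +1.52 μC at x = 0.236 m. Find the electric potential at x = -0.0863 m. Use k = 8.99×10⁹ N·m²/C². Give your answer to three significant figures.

The total potential is the scalar sum of each charge's contribution, V = Σ kqᵢ/rᵢ.
Distances from the field point to each charge: r₁ = 0.656 m, r₂ = 0.322 m.
V = k[(5.59×10⁻⁶)/(0.656) + (1.52×10⁻⁶)/(0.322)] = 1.19×10⁵ V.

1.19×10⁵ V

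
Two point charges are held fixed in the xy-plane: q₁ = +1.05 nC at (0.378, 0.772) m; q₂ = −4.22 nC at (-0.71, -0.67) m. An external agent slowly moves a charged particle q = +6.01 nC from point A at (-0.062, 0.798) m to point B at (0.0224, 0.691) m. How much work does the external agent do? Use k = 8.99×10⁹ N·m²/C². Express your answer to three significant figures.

For quasistatic motion the external work equals the change in potential energy: W_ext = qΔV = q(V_B − V_A).
At A: distances to the source charges are 0.441 m, 1.60 m; V_A = Σ kqᵢ/rᵢ = -2.23 V.
At B: distances to the source charges are 0.365 m, 1.55 m; V_B = Σ kqᵢ/rᵢ = 1.34 V.
ΔV = V_B − V_A = 3.56 V.
W_ext = qΔV = (6.01×10⁻⁹ C)(3.56 V) = 2.14×10⁻⁸ J.

2.14×10⁻⁸ J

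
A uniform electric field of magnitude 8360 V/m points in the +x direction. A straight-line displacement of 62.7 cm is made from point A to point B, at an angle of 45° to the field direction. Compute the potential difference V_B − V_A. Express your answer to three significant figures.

Only the component of displacement along E changes the potential: ΔV = −E·d·cosθ.
ΔV = −(8360 V/m)(0.627 m)cos45° = -3710 V.

-3710 V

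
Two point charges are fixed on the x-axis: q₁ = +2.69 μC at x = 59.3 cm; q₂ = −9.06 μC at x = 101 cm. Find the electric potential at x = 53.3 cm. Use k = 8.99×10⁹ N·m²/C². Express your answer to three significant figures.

The total potential is the scalar sum of each charge's contribution, V = Σ kqᵢ/rᵢ.
Distances from the field point to each charge: r₁ = 0.0600 m, r₂ = 0.477 m.
V = k[(2.69×10⁻⁶)/(0.0600) + (-9.06×10⁻⁶)/(0.477)] = 2.32×10⁵ V.

2.32×10⁵ V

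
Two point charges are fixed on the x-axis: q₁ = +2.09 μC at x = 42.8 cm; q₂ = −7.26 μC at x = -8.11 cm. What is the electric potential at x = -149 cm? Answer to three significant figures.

Electric potential is a scalar, so the contributions from each charge add algebraically: V = Σ kqᵢ/rᵢ.
Distances from the field point to each charge: r₁ = 1.92 m, r₂ = 1.41 m.
V = k[(2.09×10⁻⁶)/(1.92) + (-7.26×10⁻⁶)/(1.41)] = -3.65×10⁴ V.

-3.65×10⁴ V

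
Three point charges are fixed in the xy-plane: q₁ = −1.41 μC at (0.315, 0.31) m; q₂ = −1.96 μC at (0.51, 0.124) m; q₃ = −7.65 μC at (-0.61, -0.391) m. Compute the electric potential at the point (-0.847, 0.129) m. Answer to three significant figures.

Electric potential is a scalar, so the contributions from each charge add algebraically: V = Σ kqᵢ/rᵢ.
Distances from the field point to each charge: r₁ = 1.18 m, r₂ = 1.36 m, r₃ = 0.571 m.
V = k[(-1.41×10⁻⁶)/(1.18) + (-1.96×10⁻⁶)/(1.36) + (-7.65×10⁻⁶)/(0.571)] = -1.44×10⁵ V.

-1.44×10⁵ V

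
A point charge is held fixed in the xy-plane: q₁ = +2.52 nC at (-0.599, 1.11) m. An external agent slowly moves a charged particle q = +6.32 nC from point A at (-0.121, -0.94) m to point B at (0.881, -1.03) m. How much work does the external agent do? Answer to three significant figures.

-1.30×10⁻⁸ J

For quasistatic motion the external work equals the change in potential energy: W_ext = qΔV = q(V_B − V_A).
At A: distance to the source charge is 2.10 m; V_A = kq₁/r = 10.8 V.
At B: distance to the source charge is 2.60 m; V_B = kq₁/r = 8.71 V.
ΔV = V_B − V_A = -2.06 V.
W_ext = qΔV = (6.32×10⁻⁹ C)(-2.06 V) = -1.30×10⁻⁸ J.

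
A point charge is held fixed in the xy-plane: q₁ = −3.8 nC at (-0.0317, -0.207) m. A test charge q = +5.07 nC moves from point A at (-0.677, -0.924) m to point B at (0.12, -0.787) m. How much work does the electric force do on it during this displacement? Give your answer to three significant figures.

The work done by the electric force is W_field = −ΔU = −q(V_B − V_A) = q(V_A − V_B).
At A: distance to the source charge is 0.965 m; V_A = kq₁/r = -35.4 V.
At B: distance to the source charge is 0.600 m; V_B = kq₁/r = -57.0 V.
ΔV = V_B − V_A = -21.6 V.
W_field = −qΔV = −(5.07×10⁻⁹ C)(-21.6 V) = 1.09×10⁻⁷ J.

1.09×10⁻⁷ J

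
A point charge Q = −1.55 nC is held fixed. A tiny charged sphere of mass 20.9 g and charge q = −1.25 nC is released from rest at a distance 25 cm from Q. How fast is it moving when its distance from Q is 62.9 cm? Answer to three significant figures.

2.00×10⁻³ m/s

Only the electrostatic force acts, so mechanical energy is conserved: ½mv² = U₁ − U₂ = kQq(1/r₁ − 1/r₂).
U₁ − U₂ = (8.99×10⁹ N·m²/C²)(-1.55×10⁻⁹ C)(-1.25×10⁻⁹ C)(1/0.250 − 1/0.629) = 4.20×10⁻⁸ J.
v = √(2·4.20×10⁻⁸/0.0209) = 2.00×10⁻³ m/s.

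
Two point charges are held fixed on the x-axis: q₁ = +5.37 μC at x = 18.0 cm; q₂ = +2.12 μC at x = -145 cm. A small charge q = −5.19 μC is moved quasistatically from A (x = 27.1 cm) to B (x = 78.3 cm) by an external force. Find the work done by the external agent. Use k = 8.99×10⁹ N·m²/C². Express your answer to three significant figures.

For quasistatic motion the external work equals the change in potential energy: W_ext = qΔV = q(V_B − V_A).
At A: distances to the source charges are 0.0910 m, 1.72 m; V_A = Σ kqᵢ/rᵢ = 5.42×10⁵ V.
At B: distances to the source charges are 0.603 m, 2.23 m; V_B = Σ kqᵢ/rᵢ = 8.86×10⁴ V.
ΔV = V_B − V_A = -4.53×10⁵ V.
W_ext = qΔV = (-5.19×10⁻⁶ C)(-4.53×10⁵ V) = 2.35 J.

2.35 J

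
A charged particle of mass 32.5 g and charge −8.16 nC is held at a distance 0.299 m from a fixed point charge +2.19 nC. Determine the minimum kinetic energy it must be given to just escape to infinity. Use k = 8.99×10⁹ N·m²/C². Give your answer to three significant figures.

To just escape, total mechanical energy must reach zero at infinity: ½mv²_min + U = 0, so ½mv²_min = −U = |kQq|/r.
|U| = |kQq|/r = (8.99×10⁹ N·m²/C²)(2.19×10⁻⁹)(8.16×10⁻⁹)/(0.299) = 5.37×10⁻⁷ J.

5.37×10⁻⁷ J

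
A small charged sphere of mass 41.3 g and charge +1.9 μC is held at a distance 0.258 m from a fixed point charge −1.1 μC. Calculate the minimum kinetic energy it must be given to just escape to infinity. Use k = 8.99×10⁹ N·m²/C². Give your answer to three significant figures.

0.0728 J

To just escape, total mechanical energy must reach zero at infinity: ½mv²_min + U = 0, so ½mv²_min = −U = |kQq|/r.
|U| = |kQq|/r = (8.99×10⁹ N·m²/C²)(1.10×10⁻⁶)(1.90×10⁻⁶)/(0.258) = 0.0728 J.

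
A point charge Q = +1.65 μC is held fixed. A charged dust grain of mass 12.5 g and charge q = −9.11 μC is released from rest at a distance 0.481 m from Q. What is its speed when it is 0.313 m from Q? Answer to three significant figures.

4.91 m/s

Only the electrostatic force acts, so mechanical energy is conserved: ½mv² = U₁ − U₂ = kQq(1/r₁ − 1/r₂).
U₁ − U₂ = (8.99×10⁹ N·m²/C²)(1.65×10⁻⁶ C)(-9.11×10⁻⁶ C)(1/0.481 − 1/0.313) = 0.151 J.
v = √(2·0.151/0.0125) = 4.91 m/s.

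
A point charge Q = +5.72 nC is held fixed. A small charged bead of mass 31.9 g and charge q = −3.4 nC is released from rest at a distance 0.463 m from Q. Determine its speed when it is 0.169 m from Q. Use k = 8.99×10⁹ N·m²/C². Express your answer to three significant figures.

6.42×10⁻³ m/s

Only the electrostatic force acts, so mechanical energy is conserved: ½mv² = U₁ − U₂ = kQq(1/r₁ − 1/r₂).
U₁ − U₂ = (8.99×10⁹ N·m²/C²)(5.72×10⁻⁹ C)(-3.40×10⁻⁹ C)(1/0.463 − 1/0.169) = 6.57×10⁻⁷ J.
v = √(2·6.57×10⁻⁷/0.0319) = 6.42×10⁻³ m/s.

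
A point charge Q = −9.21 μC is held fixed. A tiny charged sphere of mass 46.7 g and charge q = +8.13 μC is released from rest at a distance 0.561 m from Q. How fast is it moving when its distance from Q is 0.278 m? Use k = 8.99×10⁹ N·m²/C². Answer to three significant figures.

7.23 m/s

Only the electrostatic force acts, so mechanical energy is conserved: ½mv² = U₁ − U₂ = kQq(1/r₁ − 1/r₂).
U₁ − U₂ = (8.99×10⁹ N·m²/C²)(-9.21×10⁻⁶ C)(8.13×10⁻⁶ C)(1/0.561 − 1/0.278) = 1.22 J.
v = √(2·1.22/0.0467) = 7.23 m/s.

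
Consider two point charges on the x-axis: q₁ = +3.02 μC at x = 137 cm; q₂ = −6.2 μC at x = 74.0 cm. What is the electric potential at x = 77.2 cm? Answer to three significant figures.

The total potential is the scalar sum of each charge's contribution, V = Σ kqᵢ/rᵢ.
Distances from the field point to each charge: r₁ = 0.598 m, r₂ = 0.0320 m.
V = k[(3.02×10⁻⁶)/(0.598) + (-6.20×10⁻⁶)/(0.0320)] = -1.70×10⁶ V.

-1.70×10⁶ V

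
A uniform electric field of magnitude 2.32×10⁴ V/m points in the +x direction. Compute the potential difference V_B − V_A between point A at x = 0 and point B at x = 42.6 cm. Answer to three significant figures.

-9880 V

In a uniform field, potential decreases in the direction of E: V_B − V_A = −E·Δx.
V_B − V_A = −(2.32×10⁴ V/m)(0.426 m) = -9880 V.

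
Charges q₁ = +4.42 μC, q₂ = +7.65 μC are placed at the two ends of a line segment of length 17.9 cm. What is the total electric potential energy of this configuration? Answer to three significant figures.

The work to assemble the configuration equals its total potential energy, U = Σ kqᵢqⱼ/rᵢⱼ over all pairs.
The separation is r = 0.179 m.
U = (1.70) = 1.70 J.

1.70 J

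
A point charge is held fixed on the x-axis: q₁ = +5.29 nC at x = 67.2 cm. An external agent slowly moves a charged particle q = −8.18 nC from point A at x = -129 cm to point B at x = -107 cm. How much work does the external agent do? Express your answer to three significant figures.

For quasistatic motion the external work equals the change in potential energy: W_ext = qΔV = q(V_B − V_A).
At A: distance to the source charge is 1.96 m; V_A = kq₁/r = 24.2 V.
At B: distance to the source charge is 1.74 m; V_B = kq₁/r = 27.3 V.
ΔV = V_B − V_A = 3.06 V.
W_ext = qΔV = (-8.18×10⁻⁹ C)(3.06 V) = -2.50×10⁻⁸ J.

-2.50×10⁻⁸ J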